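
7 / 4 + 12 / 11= 125/44 = 2.84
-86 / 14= -43/7 = -6.14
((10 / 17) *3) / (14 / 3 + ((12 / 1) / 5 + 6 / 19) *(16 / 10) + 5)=42750/339439 = 0.13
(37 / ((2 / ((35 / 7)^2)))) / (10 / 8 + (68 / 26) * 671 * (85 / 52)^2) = 0.10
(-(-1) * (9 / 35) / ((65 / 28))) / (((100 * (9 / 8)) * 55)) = 8/446875 = 0.00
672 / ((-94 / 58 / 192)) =-3741696/47 = -79610.55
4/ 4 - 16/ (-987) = 1003/987 = 1.02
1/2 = 0.50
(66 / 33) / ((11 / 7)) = 14/11 = 1.27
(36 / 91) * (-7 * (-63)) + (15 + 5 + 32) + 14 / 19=227.20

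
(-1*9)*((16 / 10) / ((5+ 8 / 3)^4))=-5832/1399205 = 0.00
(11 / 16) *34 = 187/8 = 23.38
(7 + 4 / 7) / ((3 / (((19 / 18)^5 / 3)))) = 131233247/119042784 = 1.10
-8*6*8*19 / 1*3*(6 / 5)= -131328/5 = -26265.60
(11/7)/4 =11/28 = 0.39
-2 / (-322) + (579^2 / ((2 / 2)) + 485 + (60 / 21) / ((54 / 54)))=54052347/161 = 335728.86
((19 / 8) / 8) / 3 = 19/192 = 0.10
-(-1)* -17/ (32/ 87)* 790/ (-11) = 584205/176 = 3319.35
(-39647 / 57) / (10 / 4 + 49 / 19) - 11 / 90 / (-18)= -42816637/312660 = -136.94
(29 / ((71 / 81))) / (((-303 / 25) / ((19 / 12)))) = -123975/28684 = -4.32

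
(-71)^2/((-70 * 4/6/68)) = -257091/35 = -7345.46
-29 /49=-0.59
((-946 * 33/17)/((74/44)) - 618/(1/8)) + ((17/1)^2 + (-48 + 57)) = -3609130/629 = -5737.89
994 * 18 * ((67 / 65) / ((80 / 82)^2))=503780571/26000 = 19376.18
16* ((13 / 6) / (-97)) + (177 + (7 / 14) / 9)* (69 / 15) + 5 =7150727/8730 = 819.10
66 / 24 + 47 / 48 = 179/48 = 3.73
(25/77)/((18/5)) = 125/1386 = 0.09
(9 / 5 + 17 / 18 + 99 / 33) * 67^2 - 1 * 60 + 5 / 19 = 43993297/1710 = 25727.07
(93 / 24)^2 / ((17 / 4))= 961/272 = 3.53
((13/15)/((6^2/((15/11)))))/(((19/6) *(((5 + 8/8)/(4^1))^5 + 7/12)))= 208/164065 = 0.00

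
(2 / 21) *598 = 1196/21 = 56.95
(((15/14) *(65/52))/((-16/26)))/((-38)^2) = -975/646912 = 0.00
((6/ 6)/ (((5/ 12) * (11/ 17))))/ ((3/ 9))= 612/55 = 11.13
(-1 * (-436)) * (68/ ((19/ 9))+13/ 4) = 293755/19 = 15460.79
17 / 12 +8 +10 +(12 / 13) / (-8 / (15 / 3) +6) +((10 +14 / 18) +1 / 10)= 785179/25740 = 30.50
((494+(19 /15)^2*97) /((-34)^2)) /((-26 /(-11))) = 1607837/6762600 = 0.24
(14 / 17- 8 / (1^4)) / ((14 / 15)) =-915/119 = -7.69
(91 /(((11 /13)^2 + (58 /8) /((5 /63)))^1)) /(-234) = -11830/2800647 = 0.00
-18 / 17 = -1.06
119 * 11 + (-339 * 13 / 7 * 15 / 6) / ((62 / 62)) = -3709/14 = -264.93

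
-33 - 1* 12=-45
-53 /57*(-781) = 41393/57 = 726.19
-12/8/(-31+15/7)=21/404 = 0.05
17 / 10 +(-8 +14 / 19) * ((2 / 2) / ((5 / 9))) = -2161/190 = -11.37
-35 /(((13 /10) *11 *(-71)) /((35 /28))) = 875/20306 = 0.04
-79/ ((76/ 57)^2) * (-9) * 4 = 6399/4 = 1599.75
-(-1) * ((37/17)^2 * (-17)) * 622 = -851518/17 = -50089.29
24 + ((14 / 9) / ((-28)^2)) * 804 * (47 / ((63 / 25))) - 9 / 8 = 557009/10584 = 52.63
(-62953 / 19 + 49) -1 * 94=-3358.32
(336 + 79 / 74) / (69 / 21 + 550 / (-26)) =-2269813/120324 = -18.86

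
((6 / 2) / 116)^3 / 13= 27/20291648 = 0.00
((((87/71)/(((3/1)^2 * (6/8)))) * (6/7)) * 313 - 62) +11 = -2.30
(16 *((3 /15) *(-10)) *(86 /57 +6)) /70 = -3.43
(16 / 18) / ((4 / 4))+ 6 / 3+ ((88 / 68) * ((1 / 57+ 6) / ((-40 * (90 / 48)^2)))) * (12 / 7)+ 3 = 233931/40375 = 5.79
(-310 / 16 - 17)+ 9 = -219/8 = -27.38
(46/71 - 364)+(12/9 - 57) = -89251/213 = -419.02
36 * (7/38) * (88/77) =7.58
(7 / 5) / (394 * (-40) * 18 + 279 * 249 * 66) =7/21507030 = 0.00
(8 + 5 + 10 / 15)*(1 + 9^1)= 410/3 = 136.67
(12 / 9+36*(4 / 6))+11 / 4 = 337/12 = 28.08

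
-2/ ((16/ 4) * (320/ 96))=-0.15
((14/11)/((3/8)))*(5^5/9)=350000/297 = 1178.45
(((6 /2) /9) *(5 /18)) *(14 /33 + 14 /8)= 1435/7128 = 0.20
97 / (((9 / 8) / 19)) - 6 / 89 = 1312162/801 = 1638.15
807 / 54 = 14.94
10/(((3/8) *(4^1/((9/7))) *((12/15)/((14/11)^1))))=150/11 = 13.64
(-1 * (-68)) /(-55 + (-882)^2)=4/45757 = 0.00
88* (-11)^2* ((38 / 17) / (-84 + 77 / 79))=-31965296/111503 = -286.68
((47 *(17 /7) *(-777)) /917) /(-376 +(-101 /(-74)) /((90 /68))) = 147667185/572504191 = 0.26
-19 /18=-1.06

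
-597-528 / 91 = -54855/91 = -602.80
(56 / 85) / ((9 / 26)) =1456/765 = 1.90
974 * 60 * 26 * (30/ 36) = 1266200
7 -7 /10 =63/10 = 6.30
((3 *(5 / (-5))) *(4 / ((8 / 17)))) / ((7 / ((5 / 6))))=-85/28 = -3.04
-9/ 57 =-0.16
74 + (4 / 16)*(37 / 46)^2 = 627705/8464 = 74.16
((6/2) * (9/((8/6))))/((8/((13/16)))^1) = 1053/512 = 2.06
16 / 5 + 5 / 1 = 41/5 = 8.20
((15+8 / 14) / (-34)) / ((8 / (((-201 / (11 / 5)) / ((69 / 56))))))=36515/8602 = 4.24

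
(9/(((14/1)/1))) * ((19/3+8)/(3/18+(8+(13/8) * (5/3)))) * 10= 1720/203 = 8.47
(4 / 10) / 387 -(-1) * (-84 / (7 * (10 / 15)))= -34828/1935 = -18.00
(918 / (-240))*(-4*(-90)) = -1377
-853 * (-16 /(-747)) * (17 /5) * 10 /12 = -116008/2241 = -51.77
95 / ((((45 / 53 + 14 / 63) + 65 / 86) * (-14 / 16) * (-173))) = 31176720/90765661 = 0.34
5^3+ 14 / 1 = 139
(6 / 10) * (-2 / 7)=-6/35 = -0.17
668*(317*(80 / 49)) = 345724.08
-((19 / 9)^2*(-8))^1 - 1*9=2159/81 = 26.65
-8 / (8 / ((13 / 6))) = -13/6 = -2.17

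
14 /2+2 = 9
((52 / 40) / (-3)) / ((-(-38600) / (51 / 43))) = -221/16598000 = 0.00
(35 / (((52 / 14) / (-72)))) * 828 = -7302960/13 = -561766.15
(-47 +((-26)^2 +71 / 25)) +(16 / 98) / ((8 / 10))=774254/1225 = 632.04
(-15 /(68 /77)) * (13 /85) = -3003/1156 = -2.60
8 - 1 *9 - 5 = -6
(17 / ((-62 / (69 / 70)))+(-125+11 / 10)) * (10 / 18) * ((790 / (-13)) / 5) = 14191007/16926 = 838.41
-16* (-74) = 1184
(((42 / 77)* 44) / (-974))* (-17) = 204/487 = 0.42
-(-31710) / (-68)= -15855/34 = -466.32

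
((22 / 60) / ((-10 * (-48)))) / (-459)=-11/6609600 = 0.00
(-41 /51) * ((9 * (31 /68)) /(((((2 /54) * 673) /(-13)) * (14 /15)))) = 20075445/10891832 = 1.84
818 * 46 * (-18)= -677304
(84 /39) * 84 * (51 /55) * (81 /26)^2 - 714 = 110475078/120835 = 914.26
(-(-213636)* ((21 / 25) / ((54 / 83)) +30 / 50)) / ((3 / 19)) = 2558726.28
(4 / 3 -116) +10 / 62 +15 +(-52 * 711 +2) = -3447464/93 = -37069.51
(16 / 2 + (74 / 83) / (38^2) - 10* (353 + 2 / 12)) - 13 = -3536.67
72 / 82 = 36/41 = 0.88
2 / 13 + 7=7.15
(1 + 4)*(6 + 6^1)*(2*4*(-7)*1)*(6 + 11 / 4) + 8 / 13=-382192/13 = -29399.38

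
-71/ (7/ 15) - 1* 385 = -3760/7 = -537.14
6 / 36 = 1/6 = 0.17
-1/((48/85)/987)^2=-782041225/256 = -3054848.54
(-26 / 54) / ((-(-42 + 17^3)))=13/131517 = 0.00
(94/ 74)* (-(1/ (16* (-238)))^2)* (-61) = 2867/536531968 = 0.00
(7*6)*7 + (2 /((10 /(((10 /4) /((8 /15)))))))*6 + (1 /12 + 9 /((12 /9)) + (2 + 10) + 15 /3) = 7763/24 = 323.46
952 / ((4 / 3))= 714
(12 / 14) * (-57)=-342/7 = -48.86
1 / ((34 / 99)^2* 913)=891/95948 = 0.01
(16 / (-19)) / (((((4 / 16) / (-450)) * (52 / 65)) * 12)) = 157.89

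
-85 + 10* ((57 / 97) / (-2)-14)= -22110/97 = -227.94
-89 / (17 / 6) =-534/17 = -31.41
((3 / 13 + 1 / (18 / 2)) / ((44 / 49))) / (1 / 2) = 0.76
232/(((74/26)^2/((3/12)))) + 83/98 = 8.01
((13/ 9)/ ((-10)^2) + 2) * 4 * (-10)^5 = -7252000/9 = -805777.78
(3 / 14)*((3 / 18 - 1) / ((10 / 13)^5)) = -0.66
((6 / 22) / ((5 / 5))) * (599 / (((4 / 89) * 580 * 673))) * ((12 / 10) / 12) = 159933/171749600 = 0.00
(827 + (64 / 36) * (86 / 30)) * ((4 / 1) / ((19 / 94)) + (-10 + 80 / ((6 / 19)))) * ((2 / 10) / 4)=842385167/76950 = 10947.18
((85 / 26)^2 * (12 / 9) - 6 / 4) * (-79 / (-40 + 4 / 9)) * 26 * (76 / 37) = 58219287/42809 = 1359.98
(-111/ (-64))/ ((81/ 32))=37/54 = 0.69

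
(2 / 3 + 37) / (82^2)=113/20172 = 0.01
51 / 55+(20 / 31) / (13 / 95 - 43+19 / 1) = 3479627/3865235 = 0.90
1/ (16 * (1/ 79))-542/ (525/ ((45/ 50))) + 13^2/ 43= 4779031/602000 = 7.94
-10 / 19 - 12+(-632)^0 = -219/19 = -11.53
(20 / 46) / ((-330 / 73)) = -73/759 = -0.10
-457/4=-114.25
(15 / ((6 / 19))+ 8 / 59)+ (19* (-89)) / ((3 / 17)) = -9534.70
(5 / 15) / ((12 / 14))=7/18 = 0.39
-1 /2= -0.50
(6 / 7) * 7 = 6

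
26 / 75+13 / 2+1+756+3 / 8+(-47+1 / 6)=430433/600 = 717.39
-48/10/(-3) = 8/5 = 1.60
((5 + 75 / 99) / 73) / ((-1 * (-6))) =95/7227 = 0.01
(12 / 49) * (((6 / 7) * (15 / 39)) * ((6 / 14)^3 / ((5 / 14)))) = 3888/218491 = 0.02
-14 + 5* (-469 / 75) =-679/15 = -45.27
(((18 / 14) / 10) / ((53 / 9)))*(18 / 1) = 729/1855 = 0.39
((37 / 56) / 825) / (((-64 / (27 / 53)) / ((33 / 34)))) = -999/161459200 = 0.00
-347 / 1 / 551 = -347/551 = -0.63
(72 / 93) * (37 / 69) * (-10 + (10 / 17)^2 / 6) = -2551520/618171 = -4.13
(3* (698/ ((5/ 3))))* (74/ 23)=4042.33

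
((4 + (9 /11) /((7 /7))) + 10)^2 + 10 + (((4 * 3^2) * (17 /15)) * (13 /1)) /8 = 358013/1210 = 295.88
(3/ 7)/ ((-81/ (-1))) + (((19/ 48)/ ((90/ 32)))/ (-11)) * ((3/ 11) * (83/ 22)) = -19807/2515590 = -0.01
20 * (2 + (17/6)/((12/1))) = 805/18 = 44.72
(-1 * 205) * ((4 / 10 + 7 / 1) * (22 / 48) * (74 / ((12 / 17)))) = -10496123/144 = -72889.74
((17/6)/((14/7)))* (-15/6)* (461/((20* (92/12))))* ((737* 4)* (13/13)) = -5775869/184 = -31390.59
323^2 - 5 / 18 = 1877917/18 = 104328.72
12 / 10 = 6/5 = 1.20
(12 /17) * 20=14.12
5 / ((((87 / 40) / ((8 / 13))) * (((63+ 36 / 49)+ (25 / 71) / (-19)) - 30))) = 1652525/39384813 = 0.04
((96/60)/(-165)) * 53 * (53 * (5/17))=-22472/2805 = -8.01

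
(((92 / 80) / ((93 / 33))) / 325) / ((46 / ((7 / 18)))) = 77/7254000 = 0.00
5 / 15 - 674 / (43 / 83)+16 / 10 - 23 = -852718/645 = -1322.04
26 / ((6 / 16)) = 208/3 = 69.33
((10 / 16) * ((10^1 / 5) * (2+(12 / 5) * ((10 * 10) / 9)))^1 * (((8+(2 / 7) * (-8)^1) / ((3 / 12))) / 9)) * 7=17200/27 = 637.04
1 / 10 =0.10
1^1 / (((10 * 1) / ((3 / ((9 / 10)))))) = 1/3 = 0.33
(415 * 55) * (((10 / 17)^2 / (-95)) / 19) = -456500/104329 = -4.38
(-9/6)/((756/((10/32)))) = -5/8064 = 0.00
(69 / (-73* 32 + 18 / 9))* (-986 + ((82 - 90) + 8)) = 11339/389 = 29.15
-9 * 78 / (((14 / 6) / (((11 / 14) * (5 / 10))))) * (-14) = 11583/7 = 1654.71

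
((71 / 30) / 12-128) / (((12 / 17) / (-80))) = 782153/54 = 14484.31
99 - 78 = 21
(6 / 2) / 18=1/6 = 0.17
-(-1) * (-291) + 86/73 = -21157/73 = -289.82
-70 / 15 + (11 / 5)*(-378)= -836.27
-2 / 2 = -1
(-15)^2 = 225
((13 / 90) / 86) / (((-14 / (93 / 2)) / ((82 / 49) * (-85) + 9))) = 2631187/3539760 = 0.74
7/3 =2.33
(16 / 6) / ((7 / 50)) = 400/21 = 19.05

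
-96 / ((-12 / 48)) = 384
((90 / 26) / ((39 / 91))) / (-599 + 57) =-105/7046 = -0.01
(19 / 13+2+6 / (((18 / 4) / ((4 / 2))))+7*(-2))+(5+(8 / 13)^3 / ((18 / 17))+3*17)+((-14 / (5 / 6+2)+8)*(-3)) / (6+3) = 15909115/336141 = 47.33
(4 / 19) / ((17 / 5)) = 20/323 = 0.06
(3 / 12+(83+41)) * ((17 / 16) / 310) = 8449/19840 = 0.43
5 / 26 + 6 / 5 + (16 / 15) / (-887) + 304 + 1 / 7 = 305.53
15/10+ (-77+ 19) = -113/2 = -56.50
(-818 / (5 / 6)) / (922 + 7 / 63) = -44172/41495 = -1.06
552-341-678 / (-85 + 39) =5192/23 = 225.74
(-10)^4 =10000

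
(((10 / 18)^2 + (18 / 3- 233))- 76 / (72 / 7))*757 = -28706197/162 = -177198.75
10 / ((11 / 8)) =80/11 = 7.27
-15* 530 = -7950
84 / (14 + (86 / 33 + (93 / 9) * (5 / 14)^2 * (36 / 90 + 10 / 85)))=4.86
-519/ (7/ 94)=-6969.43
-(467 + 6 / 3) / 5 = -469/5 = -93.80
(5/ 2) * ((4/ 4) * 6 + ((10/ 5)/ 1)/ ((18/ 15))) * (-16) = -920/3 = -306.67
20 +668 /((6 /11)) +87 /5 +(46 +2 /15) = 6541/5 = 1308.20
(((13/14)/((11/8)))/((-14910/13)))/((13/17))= -442/574035 = 0.00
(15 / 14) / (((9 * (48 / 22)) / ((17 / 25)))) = 187/5040 = 0.04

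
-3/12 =-0.25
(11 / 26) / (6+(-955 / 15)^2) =99/949910 = 0.00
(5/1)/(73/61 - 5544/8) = -61/8440 = -0.01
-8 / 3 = -2.67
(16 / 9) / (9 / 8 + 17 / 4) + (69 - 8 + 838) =348041/387 = 899.33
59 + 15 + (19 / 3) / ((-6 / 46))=229/9 = 25.44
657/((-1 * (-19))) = 657/19 = 34.58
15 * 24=360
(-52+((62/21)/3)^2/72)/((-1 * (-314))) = -3714023/22432788 = -0.17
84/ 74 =42/37 = 1.14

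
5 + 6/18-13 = -23/3 = -7.67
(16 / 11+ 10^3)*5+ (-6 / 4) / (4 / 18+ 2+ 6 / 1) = 5007.09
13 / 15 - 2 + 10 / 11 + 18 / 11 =233/165 = 1.41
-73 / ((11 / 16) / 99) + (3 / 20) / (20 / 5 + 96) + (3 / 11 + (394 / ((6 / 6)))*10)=-144577967/22000 = -6571.73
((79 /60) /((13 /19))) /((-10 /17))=-25517/7800 = -3.27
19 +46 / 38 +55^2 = 57859/19 = 3045.21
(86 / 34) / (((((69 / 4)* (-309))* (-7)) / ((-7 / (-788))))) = 43/71404029 = 0.00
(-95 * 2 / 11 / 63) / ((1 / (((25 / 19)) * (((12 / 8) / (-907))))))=125/209517 = 0.00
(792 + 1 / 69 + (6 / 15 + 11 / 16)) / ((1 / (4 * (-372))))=-1180135.77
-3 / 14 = -0.21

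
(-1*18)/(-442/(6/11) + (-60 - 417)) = 27/1931 = 0.01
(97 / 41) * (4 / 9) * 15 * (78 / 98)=25220/2009 = 12.55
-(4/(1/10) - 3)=-37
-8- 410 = -418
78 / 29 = 2.69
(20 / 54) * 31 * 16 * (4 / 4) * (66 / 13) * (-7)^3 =-37428160/117 = -319898.80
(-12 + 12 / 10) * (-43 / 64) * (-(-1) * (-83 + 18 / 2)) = -42957/80 = -536.96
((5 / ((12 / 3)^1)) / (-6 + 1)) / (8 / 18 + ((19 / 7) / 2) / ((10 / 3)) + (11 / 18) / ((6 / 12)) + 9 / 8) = -210/2687 = -0.08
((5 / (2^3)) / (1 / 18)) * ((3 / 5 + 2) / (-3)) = -39/4 = -9.75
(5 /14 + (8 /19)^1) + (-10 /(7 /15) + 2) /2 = -2377/266 = -8.94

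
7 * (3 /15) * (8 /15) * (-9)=-168/25 = -6.72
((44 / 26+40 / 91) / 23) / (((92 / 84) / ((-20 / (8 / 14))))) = -20370/6877 = -2.96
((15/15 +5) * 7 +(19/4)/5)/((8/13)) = 11167/160 = 69.79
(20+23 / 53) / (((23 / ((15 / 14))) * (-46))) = -16245/785036 = -0.02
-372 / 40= -93/10 = -9.30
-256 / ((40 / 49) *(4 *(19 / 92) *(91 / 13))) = -5152/95 = -54.23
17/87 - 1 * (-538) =46823/87 = 538.20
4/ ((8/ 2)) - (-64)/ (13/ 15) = 973/13 = 74.85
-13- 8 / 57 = -749/57 = -13.14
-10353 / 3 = -3451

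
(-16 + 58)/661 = 42/661 = 0.06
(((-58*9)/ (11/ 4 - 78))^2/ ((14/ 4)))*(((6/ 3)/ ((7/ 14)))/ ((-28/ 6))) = -52316928/4439449 = -11.78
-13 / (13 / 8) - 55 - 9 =-72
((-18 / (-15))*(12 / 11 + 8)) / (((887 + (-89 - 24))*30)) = 2/4257 = 0.00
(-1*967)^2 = 935089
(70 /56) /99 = 5/396 = 0.01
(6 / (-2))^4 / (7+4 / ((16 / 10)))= 162/19 = 8.53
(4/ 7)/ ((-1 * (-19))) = 4/133 = 0.03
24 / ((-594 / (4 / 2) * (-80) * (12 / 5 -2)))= 1/396 = 0.00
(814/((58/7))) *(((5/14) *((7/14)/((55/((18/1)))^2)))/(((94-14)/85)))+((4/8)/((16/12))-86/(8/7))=-1859861/25520 = -72.88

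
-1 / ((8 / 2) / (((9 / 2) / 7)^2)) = -81/784 = -0.10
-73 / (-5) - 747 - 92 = -4122/5 = -824.40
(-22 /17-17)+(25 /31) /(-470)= -906339/49538 = -18.30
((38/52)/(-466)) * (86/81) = -817/490698 = 0.00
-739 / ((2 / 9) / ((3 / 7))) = -19953/14 = -1425.21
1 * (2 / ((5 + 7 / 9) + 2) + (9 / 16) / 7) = 27/80 = 0.34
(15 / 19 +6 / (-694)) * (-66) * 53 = -18007704/6593 = -2731.34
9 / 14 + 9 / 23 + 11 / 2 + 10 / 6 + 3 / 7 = 4168/483 = 8.63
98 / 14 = 7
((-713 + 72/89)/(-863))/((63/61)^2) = 33693655/43549569 = 0.77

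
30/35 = 6/7 = 0.86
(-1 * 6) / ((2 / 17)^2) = -867/2 = -433.50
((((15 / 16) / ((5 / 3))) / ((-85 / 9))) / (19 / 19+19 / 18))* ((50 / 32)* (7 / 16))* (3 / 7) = -10935/1288192 = -0.01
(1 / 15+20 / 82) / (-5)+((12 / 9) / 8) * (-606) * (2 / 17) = -624397/52275 = -11.94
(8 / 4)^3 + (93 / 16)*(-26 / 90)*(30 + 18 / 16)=-28329/640 = -44.26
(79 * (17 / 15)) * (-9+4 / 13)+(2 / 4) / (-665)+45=-38033783/51870 = -733.25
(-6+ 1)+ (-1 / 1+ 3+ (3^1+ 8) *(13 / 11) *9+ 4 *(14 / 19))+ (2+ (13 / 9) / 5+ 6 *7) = 137857/855 = 161.24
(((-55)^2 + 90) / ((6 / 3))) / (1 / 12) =18690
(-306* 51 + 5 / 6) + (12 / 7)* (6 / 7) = -4587487/294 = -15603.70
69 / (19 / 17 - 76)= -1173/1273 = -0.92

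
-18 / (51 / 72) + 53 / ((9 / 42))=221.92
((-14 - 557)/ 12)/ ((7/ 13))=-7423/84 = -88.37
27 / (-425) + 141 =59898/425 = 140.94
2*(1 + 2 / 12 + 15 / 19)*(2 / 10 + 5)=5798/285 = 20.34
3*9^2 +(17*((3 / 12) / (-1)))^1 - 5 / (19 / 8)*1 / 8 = 18125/76 = 238.49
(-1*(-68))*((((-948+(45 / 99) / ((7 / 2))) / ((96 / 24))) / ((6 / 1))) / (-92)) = 620381/21252 = 29.19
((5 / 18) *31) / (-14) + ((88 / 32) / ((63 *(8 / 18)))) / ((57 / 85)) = -8975/19152 = -0.47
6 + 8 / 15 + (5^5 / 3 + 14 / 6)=15758/15 = 1050.53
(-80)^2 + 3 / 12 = 25601/4 = 6400.25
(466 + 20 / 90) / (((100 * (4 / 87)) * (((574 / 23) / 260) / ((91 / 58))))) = 4077463/2460 = 1657.51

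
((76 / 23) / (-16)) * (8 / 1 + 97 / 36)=-2.21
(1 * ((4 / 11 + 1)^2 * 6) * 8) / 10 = 1080/121 = 8.93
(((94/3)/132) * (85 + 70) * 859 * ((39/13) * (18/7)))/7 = 18773445/539 = 34830.14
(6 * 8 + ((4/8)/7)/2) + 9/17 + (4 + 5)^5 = 59097.57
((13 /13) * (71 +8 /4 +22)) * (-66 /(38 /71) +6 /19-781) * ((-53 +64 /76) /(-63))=-4479320/63 = -71100.32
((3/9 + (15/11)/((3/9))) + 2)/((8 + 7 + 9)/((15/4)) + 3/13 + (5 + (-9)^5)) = -13780/126635157 = 0.00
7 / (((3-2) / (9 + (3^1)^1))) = 84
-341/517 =-31/47 = -0.66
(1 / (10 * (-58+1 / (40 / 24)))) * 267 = -267/574 = -0.47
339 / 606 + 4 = 4.56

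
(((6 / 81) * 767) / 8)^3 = 451217663/1259712 = 358.19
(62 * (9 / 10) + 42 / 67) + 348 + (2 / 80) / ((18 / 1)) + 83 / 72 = 6521743/16080 = 405.58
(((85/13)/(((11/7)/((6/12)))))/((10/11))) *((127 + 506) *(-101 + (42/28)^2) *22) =-3147075.14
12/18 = 2/3 = 0.67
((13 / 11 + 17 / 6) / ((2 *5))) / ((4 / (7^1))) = 371/528 = 0.70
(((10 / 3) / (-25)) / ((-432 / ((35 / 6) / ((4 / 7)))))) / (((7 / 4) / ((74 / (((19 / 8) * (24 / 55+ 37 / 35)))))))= 0.04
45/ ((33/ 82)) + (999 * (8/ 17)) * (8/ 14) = 498018/1309 = 380.46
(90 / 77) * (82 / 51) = 2460/1309 = 1.88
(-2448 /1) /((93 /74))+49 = -58865/31 = -1898.87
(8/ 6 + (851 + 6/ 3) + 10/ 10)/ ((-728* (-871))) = 1283/951132 = 0.00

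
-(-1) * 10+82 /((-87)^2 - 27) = 37751/3771 = 10.01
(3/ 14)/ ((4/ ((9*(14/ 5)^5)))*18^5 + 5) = 7203/164193070 = 0.00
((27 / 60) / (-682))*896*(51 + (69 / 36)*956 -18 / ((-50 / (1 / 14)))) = -47460648/42625 = -1113.45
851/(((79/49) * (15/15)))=527.84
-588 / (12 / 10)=-490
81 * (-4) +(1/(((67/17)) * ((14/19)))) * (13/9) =-2731009/8442 = -323.50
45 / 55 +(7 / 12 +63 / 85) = 24041/11220 = 2.14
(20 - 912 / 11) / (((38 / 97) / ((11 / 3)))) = -33562/57 = -588.81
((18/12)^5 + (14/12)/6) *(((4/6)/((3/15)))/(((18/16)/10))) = 56075/243 = 230.76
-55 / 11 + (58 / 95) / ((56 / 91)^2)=-10299/3040 = -3.39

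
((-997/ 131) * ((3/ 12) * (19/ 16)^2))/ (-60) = 359917/8048640 = 0.04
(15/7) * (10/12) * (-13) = -325/14 = -23.21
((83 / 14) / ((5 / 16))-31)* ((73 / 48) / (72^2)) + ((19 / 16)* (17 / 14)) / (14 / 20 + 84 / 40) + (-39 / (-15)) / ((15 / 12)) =789926281/304819200 = 2.59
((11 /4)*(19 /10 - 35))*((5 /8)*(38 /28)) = -69179/896 = -77.21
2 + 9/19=47/19 = 2.47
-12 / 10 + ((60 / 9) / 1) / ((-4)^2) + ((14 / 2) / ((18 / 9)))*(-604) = -126887/60 = -2114.78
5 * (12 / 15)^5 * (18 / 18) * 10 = 2048/125 = 16.38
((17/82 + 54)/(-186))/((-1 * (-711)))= -4445/10844172 = 0.00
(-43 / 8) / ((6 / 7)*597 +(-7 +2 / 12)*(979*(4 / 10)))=4515/1817944 = 0.00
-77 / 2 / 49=-11/14 = -0.79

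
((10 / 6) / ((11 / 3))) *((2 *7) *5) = 350/11 = 31.82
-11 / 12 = -0.92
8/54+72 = 1948/27 = 72.15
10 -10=0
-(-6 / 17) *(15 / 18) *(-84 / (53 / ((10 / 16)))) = -525/1802 = -0.29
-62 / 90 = -31/45 = -0.69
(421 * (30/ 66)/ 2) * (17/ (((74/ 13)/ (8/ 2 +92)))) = 11164920/407 = 27432.24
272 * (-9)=-2448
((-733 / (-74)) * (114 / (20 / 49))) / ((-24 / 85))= -11601191/1184 = -9798.30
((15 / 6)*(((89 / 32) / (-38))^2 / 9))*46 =0.07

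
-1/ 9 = -0.11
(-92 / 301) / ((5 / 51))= -4692/1505 = -3.12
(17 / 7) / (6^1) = 17/42 = 0.40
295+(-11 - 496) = -212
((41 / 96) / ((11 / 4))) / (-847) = -41/223608 = 0.00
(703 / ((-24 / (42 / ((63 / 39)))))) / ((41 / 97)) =-886483/492 = -1801.79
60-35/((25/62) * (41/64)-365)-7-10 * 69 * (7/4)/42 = 28188627/1157836 = 24.35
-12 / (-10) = 6/5 = 1.20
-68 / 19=-3.58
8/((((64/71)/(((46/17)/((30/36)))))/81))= 2334.23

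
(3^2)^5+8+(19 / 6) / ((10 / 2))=1771729/30 = 59057.63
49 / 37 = 1.32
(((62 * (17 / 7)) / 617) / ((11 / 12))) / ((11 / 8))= 101184/522599 = 0.19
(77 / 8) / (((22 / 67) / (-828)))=-24270.75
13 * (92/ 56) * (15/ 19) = 4485/266 = 16.86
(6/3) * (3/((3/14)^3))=5488/9 = 609.78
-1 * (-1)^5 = 1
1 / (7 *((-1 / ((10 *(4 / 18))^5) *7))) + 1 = -306599/2893401 = -0.11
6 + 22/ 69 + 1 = 7.32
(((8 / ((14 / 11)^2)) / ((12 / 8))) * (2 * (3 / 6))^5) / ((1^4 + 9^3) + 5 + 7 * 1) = 242/54537 = 0.00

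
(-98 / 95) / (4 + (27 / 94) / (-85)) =-0.26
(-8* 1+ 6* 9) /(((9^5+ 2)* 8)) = 23/236204 = 0.00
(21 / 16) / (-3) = -0.44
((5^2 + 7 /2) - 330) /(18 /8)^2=-536/9 = -59.56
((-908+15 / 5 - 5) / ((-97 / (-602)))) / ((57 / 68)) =-37251760/5529 = -6737.52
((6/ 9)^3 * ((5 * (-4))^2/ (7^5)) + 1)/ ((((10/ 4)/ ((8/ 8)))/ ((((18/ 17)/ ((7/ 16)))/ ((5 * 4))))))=7311824/150002475 = 0.05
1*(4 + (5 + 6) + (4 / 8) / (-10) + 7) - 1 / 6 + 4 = 1547/60 = 25.78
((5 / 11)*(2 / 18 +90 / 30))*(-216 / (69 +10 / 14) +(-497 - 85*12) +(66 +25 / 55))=-136555300/66429 = -2055.66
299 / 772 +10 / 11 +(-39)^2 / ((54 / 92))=66049835/25476 = 2592.63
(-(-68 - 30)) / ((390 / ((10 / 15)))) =98/585 = 0.17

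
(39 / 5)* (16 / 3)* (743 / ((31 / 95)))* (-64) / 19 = -9890816/31 = -319058.58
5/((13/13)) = 5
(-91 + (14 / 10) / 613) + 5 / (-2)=-573141/6130 = -93.50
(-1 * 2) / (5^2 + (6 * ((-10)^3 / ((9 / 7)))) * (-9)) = -2/42025 = 0.00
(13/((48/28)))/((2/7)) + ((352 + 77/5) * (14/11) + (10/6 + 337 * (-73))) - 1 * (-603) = -2820263/120 = -23502.19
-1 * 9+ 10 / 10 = -8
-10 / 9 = -1.11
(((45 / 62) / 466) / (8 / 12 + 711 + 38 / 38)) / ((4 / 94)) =6345/123542192 = 0.00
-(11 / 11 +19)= -20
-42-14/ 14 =-43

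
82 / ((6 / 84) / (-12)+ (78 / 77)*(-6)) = -151536/11243 = -13.48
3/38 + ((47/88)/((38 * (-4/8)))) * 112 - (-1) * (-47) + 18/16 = -81835/1672 = -48.94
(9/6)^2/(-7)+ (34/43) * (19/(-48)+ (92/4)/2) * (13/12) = 796687/86688 = 9.19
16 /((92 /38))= 152/23 = 6.61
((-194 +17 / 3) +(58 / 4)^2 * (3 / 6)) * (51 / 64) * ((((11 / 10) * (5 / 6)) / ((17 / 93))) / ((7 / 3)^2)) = -6128793/100352 = -61.07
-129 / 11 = -11.73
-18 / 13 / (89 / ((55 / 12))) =-165/2314 = -0.07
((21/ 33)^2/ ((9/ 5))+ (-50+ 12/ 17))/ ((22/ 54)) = -2725251/22627 = -120.44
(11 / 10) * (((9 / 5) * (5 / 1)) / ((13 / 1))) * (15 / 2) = 297/52 = 5.71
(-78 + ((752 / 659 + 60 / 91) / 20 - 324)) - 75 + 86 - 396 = -235951022/299845 = -786.91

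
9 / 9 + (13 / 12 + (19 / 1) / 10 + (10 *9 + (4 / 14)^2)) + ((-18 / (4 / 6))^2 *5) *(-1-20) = -224765749/2940 = -76450.94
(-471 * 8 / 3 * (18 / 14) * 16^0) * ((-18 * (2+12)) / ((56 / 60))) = 3052080/7 = 436011.43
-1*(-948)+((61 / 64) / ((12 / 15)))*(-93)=214323/256 = 837.20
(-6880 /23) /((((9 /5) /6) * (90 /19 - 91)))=1307200/113091 = 11.56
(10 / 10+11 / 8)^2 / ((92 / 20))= 1805/1472 = 1.23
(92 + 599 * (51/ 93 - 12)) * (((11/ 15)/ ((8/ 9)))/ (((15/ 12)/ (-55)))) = 76154859/310 = 245660.84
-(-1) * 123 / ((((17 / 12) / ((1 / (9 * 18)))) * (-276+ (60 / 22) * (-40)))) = -451/324054 = 0.00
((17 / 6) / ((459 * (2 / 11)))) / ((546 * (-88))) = -1/1415232 = 0.00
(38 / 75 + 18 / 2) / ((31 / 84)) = 644/25 = 25.76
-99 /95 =-1.04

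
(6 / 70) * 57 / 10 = 171/350 = 0.49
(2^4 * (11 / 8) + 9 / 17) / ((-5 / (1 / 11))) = -383/935 = -0.41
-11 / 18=-0.61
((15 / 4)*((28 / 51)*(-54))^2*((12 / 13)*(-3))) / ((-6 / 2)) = 11430720/3757 = 3042.51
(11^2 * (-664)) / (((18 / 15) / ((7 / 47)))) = -1406020/141 = -9971.77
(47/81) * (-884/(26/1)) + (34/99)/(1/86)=8738/891 = 9.81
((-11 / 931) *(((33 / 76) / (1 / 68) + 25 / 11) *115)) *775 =-592324750/17689 = -33485.49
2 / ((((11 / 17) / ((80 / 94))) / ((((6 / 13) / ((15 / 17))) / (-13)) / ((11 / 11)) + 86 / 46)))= 9670416/2009579 = 4.81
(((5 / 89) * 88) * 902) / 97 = 396880/8633 = 45.97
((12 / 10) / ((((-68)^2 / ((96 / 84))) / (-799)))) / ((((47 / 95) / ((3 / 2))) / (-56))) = 684/17 = 40.24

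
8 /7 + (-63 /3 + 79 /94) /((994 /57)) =-1231/93436 = -0.01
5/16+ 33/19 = 623/304 = 2.05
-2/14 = -1/7 = -0.14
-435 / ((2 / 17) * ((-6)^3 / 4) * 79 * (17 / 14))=1015/1422 = 0.71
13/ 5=2.60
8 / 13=0.62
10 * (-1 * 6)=-60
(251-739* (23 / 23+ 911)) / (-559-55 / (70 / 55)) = 9432038/8431 = 1118.73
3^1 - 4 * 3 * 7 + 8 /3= -235/3 = -78.33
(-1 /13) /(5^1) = -1/65 = -0.02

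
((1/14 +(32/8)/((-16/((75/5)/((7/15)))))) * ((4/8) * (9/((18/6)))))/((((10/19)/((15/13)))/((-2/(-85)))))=-38133/61880 = -0.62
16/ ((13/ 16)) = 256/13 = 19.69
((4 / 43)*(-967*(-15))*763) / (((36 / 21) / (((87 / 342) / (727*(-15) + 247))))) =-748888315/52245516 = -14.33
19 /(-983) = -19/983 = -0.02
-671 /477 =-1.41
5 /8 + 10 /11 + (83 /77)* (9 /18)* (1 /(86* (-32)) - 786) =-178884899/423808 = -422.09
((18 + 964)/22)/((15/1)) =491/165 = 2.98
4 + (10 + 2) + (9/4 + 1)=77/4 = 19.25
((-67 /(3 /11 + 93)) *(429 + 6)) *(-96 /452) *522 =74378040/2147 = 34642.78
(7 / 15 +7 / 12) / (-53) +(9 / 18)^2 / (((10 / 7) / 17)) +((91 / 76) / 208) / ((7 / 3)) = 190615/64448 = 2.96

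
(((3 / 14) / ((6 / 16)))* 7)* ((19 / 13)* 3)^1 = 228/13 = 17.54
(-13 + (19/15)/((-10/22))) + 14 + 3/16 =-1919/1200 = -1.60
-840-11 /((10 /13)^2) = -85859/100 = -858.59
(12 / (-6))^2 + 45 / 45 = 5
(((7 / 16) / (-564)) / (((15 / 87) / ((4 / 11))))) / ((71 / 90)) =-609/293656 = 0.00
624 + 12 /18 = 1874/3 = 624.67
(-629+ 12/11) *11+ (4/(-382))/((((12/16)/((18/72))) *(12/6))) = -3957712/573 = -6907.00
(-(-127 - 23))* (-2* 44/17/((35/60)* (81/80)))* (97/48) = -8536000/3213 = -2656.71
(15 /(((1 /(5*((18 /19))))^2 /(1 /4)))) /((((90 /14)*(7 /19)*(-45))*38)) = -15/722 = -0.02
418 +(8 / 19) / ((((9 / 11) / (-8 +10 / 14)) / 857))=-1115290/399 = -2795.21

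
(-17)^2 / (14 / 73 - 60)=-21097/4366 = -4.83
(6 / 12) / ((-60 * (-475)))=1/57000 = 0.00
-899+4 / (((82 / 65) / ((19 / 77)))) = -2835673/3157 = -898.22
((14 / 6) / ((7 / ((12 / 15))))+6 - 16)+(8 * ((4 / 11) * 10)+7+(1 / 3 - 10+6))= 1248/55 = 22.69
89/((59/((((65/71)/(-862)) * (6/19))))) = -17355/34303721 = 0.00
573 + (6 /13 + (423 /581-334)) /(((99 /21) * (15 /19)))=258281542/534105 = 483.58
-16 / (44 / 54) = -216/11 = -19.64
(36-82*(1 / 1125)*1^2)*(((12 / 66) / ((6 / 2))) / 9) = 80836/334125 = 0.24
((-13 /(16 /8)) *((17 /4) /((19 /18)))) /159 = -0.16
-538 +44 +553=59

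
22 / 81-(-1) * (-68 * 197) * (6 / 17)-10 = -4737.73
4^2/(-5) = -16/5 = -3.20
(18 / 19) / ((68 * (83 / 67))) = 603/53618 = 0.01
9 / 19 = 0.47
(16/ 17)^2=256/289 = 0.89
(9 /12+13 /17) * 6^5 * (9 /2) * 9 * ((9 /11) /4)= 18246141/187 = 97572.95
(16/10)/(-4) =-2/5 = -0.40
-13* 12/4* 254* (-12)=118872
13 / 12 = 1.08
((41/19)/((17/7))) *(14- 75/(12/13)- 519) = -673015/1292 = -520.91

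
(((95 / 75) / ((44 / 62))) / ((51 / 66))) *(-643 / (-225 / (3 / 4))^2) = -378727/22950000 = -0.02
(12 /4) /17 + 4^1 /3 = 77/51 = 1.51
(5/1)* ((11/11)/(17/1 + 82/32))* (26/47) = 2080/14711 = 0.14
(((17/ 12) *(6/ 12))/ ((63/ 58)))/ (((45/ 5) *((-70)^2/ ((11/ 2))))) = 5423/66679200 = 0.00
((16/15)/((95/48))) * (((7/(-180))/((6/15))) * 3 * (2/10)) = -224/7125 = -0.03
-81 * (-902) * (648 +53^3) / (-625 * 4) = -218491911/50 = -4369838.22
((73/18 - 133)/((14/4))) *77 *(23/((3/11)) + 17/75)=-53972534/225 = -239877.93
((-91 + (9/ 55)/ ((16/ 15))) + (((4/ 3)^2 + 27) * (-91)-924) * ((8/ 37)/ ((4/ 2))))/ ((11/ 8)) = -27771377/80586 = -344.62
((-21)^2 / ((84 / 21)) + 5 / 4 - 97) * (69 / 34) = 2001/68 = 29.43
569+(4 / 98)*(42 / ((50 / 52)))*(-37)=88031/175 = 503.03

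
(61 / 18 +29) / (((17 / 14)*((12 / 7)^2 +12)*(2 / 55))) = 10998295/223992 = 49.10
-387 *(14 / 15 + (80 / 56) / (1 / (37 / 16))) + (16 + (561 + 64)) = -279631/280 = -998.68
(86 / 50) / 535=43/13375 = 0.00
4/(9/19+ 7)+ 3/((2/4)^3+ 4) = 986/781 = 1.26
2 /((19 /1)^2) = 2/361 = 0.01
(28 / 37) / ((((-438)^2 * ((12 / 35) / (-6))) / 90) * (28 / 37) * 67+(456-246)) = -350/2759219 = 0.00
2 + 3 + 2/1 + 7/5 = 42/5 = 8.40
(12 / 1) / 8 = 3/2 = 1.50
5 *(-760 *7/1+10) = -26550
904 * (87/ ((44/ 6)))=117972/11 = 10724.73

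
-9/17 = -0.53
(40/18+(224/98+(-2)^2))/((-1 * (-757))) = 536/47691 = 0.01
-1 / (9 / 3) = -1/3 = -0.33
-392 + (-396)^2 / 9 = 17032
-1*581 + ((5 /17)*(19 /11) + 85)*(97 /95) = -1754087/3553 = -493.69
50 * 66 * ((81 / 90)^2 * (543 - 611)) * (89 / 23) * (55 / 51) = -17445780/23 = -758512.17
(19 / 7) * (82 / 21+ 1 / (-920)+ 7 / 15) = 106951/9016 = 11.86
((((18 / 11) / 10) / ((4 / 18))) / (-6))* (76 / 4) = -513/220 = -2.33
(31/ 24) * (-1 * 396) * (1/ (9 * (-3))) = 341/18 = 18.94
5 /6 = 0.83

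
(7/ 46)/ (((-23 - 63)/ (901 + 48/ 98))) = -44173/27692 = -1.60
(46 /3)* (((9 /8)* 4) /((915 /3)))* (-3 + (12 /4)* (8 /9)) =-23/305 = -0.08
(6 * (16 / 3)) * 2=64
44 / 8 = 11/2 = 5.50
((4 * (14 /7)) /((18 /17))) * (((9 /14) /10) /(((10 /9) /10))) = 153/35 = 4.37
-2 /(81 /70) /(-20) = 7/81 = 0.09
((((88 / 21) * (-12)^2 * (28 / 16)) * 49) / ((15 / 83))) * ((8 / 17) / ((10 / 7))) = 40084352/425 = 94316.12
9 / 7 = 1.29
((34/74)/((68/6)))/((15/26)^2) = 338/2775 = 0.12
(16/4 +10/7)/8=0.68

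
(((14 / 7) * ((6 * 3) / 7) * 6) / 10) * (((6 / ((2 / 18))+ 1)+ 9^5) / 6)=1063872/35 = 30396.34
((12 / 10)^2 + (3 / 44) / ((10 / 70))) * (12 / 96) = 2109/8800 = 0.24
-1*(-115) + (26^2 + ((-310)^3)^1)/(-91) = 29800789/91 = 327481.20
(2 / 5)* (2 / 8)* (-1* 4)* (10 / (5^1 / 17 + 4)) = -68/73 = -0.93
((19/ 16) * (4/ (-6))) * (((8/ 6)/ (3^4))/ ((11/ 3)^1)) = -19/5346 = 0.00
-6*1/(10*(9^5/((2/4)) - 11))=-3/590435 = 0.00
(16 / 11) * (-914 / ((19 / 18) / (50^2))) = -658080000/209 = -3148708.13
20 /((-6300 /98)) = -14/45 = -0.31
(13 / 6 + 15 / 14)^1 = 68/21 = 3.24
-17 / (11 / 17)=-289/11 = -26.27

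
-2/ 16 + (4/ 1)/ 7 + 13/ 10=489/280 = 1.75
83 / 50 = 1.66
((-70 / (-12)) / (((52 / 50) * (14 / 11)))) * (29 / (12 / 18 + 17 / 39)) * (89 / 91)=3548875/31304 = 113.37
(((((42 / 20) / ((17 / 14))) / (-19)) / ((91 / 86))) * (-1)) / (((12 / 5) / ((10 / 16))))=1505/67184 = 0.02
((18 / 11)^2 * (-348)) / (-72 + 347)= -112752/33275 = -3.39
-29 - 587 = -616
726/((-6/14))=-1694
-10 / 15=-0.67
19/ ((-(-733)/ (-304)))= -5776/733 = -7.88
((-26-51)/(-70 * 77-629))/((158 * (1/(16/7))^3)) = 22528/23299549 = 0.00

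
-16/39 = -0.41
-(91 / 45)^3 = -8.27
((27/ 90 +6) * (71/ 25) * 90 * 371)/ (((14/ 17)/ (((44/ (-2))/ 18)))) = -44331903/50 = -886638.06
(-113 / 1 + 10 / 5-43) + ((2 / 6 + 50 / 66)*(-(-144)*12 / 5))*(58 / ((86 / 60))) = 7143286/473 = 15102.08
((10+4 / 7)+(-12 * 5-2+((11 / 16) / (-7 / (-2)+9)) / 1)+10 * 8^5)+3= 458684277/1400 = 327631.63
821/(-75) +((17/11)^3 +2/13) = -9215938/1297725 = -7.10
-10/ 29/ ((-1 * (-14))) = -5/203 = -0.02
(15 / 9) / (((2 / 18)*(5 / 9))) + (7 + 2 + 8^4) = 4132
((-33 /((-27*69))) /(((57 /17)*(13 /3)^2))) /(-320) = -187/212696640 = 0.00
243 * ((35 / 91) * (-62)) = -75330/13 = -5794.62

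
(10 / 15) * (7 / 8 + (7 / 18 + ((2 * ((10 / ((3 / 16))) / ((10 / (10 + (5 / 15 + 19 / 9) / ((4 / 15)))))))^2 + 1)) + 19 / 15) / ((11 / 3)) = 135435439/17820 = 7600.19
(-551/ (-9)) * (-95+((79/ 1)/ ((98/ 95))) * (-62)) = -296502.97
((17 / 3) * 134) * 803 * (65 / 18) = 59450105/27 = 2201855.74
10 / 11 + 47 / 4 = 557/44 = 12.66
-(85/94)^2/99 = -7225/874764 = -0.01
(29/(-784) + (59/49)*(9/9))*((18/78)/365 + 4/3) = 1158329/744016 = 1.56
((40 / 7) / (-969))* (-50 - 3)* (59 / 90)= 12508/61047 = 0.20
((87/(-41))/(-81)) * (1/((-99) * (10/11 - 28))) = 29/2968974 = 0.00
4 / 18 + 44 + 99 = 1289/9 = 143.22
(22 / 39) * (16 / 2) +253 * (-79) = -779317/39 = -19982.49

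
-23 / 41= -0.56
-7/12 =-0.58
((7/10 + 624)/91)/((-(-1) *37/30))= 5.57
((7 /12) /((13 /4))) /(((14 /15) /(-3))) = -15/26 = -0.58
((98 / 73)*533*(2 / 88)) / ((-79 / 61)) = -1593137/126874 = -12.56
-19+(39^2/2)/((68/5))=5021/136 = 36.92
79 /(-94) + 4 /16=-111/188 = -0.59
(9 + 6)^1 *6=90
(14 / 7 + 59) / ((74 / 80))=2440/37 = 65.95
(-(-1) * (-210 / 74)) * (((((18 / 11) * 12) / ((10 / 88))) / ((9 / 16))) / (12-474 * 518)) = 224/63085 = 0.00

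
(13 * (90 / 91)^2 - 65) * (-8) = 266440/637 = 418.27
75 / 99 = 25/33 = 0.76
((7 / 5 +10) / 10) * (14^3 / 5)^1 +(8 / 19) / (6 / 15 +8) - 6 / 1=30906646/49875 = 619.68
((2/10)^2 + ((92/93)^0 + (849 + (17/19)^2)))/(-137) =-7678836/1236425 = -6.21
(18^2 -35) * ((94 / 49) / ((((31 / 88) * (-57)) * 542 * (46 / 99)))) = -19722516/179890613 = -0.11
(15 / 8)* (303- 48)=3825/8 = 478.12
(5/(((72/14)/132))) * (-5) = -1925/3 = -641.67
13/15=0.87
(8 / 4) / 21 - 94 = -1972/21 = -93.90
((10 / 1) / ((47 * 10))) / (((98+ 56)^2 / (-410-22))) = -108/278663 = 0.00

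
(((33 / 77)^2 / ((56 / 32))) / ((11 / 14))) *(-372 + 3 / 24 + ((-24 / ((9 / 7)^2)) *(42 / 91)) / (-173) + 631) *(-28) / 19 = -167863460/3290287 = -51.02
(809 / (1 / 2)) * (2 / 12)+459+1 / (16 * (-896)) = 31338493/43008 = 728.67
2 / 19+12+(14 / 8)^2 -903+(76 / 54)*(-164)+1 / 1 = -1117.65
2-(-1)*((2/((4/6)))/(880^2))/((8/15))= 2478089/1239040 = 2.00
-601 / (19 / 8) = -4808/19 = -253.05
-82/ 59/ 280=-41/8260 = 0.00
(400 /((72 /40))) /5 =400/9 = 44.44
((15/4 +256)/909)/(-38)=-1039/138168 = -0.01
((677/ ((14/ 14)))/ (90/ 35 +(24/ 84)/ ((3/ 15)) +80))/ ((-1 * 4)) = -677/336 = -2.01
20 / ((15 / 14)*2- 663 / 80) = -11200/3441 = -3.25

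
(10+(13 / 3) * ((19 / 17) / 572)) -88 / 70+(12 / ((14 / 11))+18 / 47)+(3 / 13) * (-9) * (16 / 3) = 359235379/47987940 = 7.49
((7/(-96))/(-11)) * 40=35/132 = 0.27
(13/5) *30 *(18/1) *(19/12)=2223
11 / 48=0.23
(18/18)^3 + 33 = 34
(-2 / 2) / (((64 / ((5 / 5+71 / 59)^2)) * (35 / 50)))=-21125/194936 = -0.11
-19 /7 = -2.71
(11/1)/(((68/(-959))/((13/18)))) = -112.04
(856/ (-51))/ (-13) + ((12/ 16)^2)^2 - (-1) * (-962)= -163005497/169728 = -960.39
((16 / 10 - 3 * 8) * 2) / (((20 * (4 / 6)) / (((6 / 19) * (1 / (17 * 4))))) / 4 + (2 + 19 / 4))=-8064/130415 = -0.06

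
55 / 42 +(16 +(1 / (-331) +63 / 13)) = 4003561/180726 = 22.15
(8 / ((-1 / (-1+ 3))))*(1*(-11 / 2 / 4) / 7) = 22/7 = 3.14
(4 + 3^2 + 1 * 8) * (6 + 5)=231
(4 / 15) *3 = 4/5 = 0.80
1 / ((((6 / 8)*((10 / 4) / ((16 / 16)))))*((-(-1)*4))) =0.13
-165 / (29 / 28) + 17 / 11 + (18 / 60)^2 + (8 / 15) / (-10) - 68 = -21602191/95700 = -225.73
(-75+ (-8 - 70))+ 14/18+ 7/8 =-10897/72 = -151.35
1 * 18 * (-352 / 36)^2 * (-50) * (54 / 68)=-1161600/17 = -68329.41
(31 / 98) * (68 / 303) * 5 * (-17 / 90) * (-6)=17918/44541 = 0.40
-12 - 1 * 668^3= -298077644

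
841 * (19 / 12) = 15979/12 = 1331.58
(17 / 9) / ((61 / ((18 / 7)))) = 34/427 = 0.08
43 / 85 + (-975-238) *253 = -26085522/85 = -306888.49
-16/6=-8/3 = -2.67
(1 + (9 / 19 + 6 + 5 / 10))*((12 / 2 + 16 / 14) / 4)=7575/532 = 14.24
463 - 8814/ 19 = -17/19 = -0.89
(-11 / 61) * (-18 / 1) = 198/61 = 3.25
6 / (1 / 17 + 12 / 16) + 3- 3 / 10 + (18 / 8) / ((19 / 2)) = 10.36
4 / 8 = 1/2 = 0.50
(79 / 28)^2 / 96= 6241/75264 = 0.08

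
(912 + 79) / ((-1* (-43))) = 991/43 = 23.05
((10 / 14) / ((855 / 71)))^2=5041/1432809 = 0.00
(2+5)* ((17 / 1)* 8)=952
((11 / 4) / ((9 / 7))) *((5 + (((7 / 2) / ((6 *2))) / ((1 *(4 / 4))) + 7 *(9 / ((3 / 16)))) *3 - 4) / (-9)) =-207361/864 = -240.00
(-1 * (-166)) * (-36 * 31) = -185256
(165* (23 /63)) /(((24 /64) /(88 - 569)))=-4867720/63 = -77265.40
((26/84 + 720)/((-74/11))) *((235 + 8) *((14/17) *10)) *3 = -404331345/629 = -642816.13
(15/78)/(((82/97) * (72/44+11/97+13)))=517495/33553416 = 0.02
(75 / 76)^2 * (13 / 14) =73125/80864 = 0.90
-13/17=-0.76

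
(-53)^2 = 2809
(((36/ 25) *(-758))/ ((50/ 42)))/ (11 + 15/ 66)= -12607056/154375 = -81.67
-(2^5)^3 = -32768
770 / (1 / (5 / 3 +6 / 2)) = 10780/3 = 3593.33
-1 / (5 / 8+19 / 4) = -8/43 = -0.19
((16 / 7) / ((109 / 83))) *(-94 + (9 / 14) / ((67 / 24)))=-58402784/357847 = -163.21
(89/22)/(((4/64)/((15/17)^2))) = 160200/3179 = 50.39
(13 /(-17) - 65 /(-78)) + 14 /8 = 371/204 = 1.82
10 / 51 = 0.20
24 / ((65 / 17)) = 408/65 = 6.28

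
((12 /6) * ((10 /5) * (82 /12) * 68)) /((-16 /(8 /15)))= -2788/45 = -61.96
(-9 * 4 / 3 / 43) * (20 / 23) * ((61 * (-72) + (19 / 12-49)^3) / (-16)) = -1683.53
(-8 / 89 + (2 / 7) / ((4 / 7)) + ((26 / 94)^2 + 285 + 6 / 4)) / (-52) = -14105464/2555813 = -5.52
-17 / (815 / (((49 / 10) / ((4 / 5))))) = -0.13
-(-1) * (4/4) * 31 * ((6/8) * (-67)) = -6231/4 = -1557.75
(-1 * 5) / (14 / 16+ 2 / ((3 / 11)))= -120/197 = -0.61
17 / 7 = 2.43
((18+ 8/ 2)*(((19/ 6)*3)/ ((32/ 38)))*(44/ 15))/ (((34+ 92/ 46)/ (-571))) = -24941851/2160 = -11547.15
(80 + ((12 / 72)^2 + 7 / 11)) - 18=24815/396 = 62.66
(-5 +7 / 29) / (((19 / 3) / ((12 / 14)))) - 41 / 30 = -2.01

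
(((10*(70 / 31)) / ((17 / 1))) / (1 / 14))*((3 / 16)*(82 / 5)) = 30135/527 = 57.18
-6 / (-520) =3/260 = 0.01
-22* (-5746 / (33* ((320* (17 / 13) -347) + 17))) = 74698/1725 = 43.30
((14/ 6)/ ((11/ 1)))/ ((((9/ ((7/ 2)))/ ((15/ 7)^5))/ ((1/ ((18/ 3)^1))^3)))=3125/181104 = 0.02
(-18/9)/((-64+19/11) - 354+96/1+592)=-22/2989 = -0.01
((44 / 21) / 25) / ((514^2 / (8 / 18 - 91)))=-1793/62416305 = 0.00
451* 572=257972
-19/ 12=-1.58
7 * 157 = 1099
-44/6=-22/3 = -7.33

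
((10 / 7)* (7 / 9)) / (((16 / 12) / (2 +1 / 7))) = 25/14 = 1.79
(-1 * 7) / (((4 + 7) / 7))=-49/11 = -4.45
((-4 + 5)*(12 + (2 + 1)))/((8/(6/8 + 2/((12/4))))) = 85/32 = 2.66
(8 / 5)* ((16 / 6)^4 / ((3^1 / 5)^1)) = 32768/243 = 134.85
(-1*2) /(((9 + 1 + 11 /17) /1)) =-34/181 = -0.19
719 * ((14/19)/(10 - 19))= -58.87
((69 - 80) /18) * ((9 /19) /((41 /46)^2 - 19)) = 11638/731937 = 0.02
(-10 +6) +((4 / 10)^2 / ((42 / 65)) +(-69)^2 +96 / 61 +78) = 4836.82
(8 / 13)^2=64/169 = 0.38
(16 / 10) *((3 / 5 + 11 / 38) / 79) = 676/37525 = 0.02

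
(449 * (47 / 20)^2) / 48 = 991841/19200 = 51.66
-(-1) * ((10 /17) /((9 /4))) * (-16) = -640/153 = -4.18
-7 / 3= -2.33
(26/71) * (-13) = -338/71 = -4.76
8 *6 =48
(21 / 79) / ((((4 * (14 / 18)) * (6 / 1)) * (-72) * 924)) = -1/4671744 = 0.00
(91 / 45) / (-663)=-7/2295 = 0.00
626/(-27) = -626/27 = -23.19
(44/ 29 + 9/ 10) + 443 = 129171/290 = 445.42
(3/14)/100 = 3/1400 = 0.00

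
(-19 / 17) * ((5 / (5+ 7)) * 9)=-285/68 = -4.19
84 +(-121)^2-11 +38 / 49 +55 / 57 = 41101063/2793 = 14715.74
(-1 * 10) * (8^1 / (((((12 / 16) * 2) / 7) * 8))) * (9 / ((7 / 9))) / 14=-270/7 = -38.57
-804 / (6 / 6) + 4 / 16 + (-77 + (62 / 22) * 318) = 679/44 = 15.43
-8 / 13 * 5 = -40/13 = -3.08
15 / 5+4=7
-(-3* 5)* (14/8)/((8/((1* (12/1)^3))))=5670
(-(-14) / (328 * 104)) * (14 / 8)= 49/68224 = 0.00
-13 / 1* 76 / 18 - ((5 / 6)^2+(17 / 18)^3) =-329075/5832 = -56.43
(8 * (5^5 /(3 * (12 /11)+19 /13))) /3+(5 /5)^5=3577031/2031 = 1761.22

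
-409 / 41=-9.98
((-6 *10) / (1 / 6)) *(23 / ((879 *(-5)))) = 552/293 = 1.88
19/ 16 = 1.19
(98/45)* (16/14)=112/45 = 2.49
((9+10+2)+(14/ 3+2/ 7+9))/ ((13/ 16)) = 11744/273 = 43.02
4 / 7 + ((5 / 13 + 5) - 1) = 451/91 = 4.96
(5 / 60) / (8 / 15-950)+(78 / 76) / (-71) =-1117621/76849832 = -0.01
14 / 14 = 1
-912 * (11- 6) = -4560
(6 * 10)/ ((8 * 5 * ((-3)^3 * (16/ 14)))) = -7/144 = -0.05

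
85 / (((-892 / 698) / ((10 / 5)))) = -29665/223 = -133.03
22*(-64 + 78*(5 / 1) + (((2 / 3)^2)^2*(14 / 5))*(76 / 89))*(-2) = -517778536/36045 = -14364.78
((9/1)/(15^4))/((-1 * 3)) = -1/16875 = 0.00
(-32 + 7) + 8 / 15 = -367/15 = -24.47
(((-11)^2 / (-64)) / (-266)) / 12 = 121/204288 = 0.00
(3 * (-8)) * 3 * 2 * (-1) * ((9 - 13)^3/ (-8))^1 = 1152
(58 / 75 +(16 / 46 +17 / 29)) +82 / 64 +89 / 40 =8345957/1600800 = 5.21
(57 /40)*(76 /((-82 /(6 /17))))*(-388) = 630306/3485 = 180.86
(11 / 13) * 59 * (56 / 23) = 36344/299 = 121.55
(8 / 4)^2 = 4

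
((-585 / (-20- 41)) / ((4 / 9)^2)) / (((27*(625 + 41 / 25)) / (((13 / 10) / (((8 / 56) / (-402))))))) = -7643025/728096 = -10.50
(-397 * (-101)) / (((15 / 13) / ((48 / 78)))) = 320776/15 = 21385.07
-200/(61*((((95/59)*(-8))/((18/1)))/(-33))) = -175230/1159 = -151.19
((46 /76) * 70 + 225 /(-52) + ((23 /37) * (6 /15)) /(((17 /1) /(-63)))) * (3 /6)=115341601/6214520 = 18.56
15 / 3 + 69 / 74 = 439/74 = 5.93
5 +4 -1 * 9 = 0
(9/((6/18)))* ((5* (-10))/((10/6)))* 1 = -810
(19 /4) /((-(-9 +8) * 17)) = 19/68 = 0.28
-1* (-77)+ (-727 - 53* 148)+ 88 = -8406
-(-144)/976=9/61 = 0.15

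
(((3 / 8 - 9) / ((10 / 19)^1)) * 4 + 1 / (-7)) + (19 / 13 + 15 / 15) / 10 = -65.45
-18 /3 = -6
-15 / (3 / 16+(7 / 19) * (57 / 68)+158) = -4080/43111 = -0.09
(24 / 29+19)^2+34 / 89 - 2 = 391.52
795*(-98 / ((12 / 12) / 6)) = -467460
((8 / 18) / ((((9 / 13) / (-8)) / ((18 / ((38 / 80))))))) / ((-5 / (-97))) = -645632/171 = -3775.63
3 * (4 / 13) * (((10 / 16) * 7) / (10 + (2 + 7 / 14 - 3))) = 105/247 = 0.43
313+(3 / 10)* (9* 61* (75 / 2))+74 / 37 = 25965/4 = 6491.25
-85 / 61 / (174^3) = -85/321349464 = 0.00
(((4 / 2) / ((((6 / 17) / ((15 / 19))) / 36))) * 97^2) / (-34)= -846810/19 = -44568.95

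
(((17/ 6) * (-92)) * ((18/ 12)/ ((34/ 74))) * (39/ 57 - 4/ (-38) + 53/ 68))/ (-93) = 1724977/120156 = 14.36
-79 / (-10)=79/10 = 7.90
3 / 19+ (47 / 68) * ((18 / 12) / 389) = 0.16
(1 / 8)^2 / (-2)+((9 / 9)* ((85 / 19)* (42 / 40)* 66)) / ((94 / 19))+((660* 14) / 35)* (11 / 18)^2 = 26192107/162432 = 161.25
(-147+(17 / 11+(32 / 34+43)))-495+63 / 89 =-9915991/16643 = -595.81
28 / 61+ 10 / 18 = 557/549 = 1.01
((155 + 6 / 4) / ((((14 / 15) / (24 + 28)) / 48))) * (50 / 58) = 73242000/203 = 360798.03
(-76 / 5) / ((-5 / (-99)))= -7524/25 = -300.96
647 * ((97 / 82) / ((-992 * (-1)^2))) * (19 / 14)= -1.05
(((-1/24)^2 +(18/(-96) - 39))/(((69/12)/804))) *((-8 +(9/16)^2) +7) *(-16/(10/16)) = -52928995/552 = -95885.86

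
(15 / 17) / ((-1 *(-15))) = 1/17 = 0.06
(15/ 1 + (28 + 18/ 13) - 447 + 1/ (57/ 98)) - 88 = -362272/741 = -488.90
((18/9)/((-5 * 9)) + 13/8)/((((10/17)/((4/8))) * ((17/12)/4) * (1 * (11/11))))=569/150 = 3.79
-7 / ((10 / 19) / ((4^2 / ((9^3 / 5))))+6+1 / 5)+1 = 0.36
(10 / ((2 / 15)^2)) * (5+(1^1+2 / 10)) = 6975/2 = 3487.50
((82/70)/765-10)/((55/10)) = -535418/294525 = -1.82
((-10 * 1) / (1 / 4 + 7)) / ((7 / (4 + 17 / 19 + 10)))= -11320/3857 = -2.93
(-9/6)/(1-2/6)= -9/4 = -2.25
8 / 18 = 4/9 = 0.44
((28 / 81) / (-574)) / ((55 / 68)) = -136/182655 = 0.00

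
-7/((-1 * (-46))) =-7/46 = -0.15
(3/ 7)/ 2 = 3/14 = 0.21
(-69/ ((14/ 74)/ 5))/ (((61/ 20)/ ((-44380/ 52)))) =510278.06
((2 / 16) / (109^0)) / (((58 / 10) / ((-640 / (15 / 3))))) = -80/29 = -2.76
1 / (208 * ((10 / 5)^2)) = 1/832 = 0.00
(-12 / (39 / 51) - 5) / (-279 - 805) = 269/14092 = 0.02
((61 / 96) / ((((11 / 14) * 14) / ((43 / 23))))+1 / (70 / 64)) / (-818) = -869021/695365440 = 0.00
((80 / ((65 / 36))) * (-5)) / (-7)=2880/91 = 31.65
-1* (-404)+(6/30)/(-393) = 793859/1965 = 404.00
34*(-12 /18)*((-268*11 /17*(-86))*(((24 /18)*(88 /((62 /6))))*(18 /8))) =-8636308.65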